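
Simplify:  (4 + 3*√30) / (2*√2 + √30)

(-6*√15 - 4*√2 + 2*√30 + 45)/11

Multiply numerator and denominator by -2*√2 + √30.
Denominator becomes 22; numerator becomes -12*√15 - 8*√2 + 4*√30 + 90.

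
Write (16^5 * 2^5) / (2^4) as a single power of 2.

2^21

16^5 = 2^20; 2^5 = 2^5; 2^4 = 2^4
Combine exponents: 2^21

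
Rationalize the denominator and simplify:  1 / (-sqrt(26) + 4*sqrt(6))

Multiply numerator and denominator by sqrt(26) + 4*sqrt(6).
Denominator becomes 70; numerator becomes sqrt(26) + 4*sqrt(6).

(sqrt(26) + 4*sqrt(6))/70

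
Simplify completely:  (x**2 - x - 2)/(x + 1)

x - 2

Factor: x**2 - x - 2 = (x + 1)*(x - 2)
Cancel the common factor (x + 1).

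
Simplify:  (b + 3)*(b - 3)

b^2 - 9

Product of conjugates: (P+Q)(P-Q) = P^2 - Q^2.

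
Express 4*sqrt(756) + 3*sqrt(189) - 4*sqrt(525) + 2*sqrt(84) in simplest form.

17*sqrt(21)

4*sqrt(756) = 24*sqrt(21); 3*sqrt(189) = 9*sqrt(21); 4*sqrt(525) = 20*sqrt(21); 2*sqrt(84) = 4*sqrt(21)
Combine: (24 + 9 - 20 + 4)·sqrt(21) = 17*sqrt(21)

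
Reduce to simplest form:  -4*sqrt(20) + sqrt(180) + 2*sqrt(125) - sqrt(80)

4*sqrt(20) = 8*sqrt(5); sqrt(180) = 6*sqrt(5); 2*sqrt(125) = 10*sqrt(5); sqrt(80) = 4*sqrt(5)
Combine: (-8 + 6 + 10 - 4)·sqrt(5) = 4*sqrt(5)

4*sqrt(5)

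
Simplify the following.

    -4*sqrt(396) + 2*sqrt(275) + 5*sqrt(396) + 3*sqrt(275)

4*sqrt(396) = 24*sqrt(11); 2*sqrt(275) = 10*sqrt(11); 5*sqrt(396) = 30*sqrt(11); 3*sqrt(275) = 15*sqrt(11)
Combine: (-24 + 10 + 30 + 15)·sqrt(11) = 31*sqrt(11)

31*sqrt(11)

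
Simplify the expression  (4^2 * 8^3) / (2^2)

4^2 = 2^4; 8^3 = 2^9; 2^2 = 2^2
Combine exponents: 2^11

2^11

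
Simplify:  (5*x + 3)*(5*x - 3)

25*x^2 - 9

(5*x)^2 - (3)^2 = 25*x^2 - 9.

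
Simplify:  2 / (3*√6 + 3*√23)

(-2*√6 + 2*√23)/51

Multiply numerator and denominator by -3*√6 + 3*√23.
Denominator becomes 153; numerator becomes -6*√6 + 6*√23.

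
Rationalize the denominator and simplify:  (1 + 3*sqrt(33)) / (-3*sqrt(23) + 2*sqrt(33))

Multiply numerator and denominator by 2*sqrt(33) + 3*sqrt(23).
Denominator becomes -75; numerator becomes 2*sqrt(33) + 3*sqrt(23) + 198 + 9*sqrt(759).

(-9*sqrt(759) - 198 - 3*sqrt(23) - 2*sqrt(33))/75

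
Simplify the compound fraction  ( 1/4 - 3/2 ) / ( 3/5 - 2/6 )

-75/16

Numerator: 1/4 - 3/2 = -5/4
Denominator: 3/5 - 2/6 = 4/15
Divide: (-5/4) · (15/4) = -75/16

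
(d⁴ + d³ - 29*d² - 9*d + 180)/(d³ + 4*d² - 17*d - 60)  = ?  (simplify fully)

Factor: d⁴ + d³ - 29*d² - 9*d + 180 = (d + 5)·(d - 4)·(d + 3)·(d - 3);  d³ + 4*d² - 17*d - 60 = (d + 5)·(d + 3)·(d - 4)
Cancel the common factors (d + 5), (d + 3), (d - 4).

d - 3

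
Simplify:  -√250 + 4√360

√250 = 5*√10; 4√360 = 24*√10
Combine: (-5 + 24)·√10 = 19*√10

19*√10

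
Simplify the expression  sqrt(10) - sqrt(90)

-2*sqrt(10)

sqrt(10) = sqrt(10); sqrt(90) = 3*sqrt(10)
Combine: (1 - 3)·sqrt(10) = -2*sqrt(10)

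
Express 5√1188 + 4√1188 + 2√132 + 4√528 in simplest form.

74*√33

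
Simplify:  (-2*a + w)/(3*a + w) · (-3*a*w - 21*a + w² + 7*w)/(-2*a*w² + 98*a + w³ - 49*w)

(-3*a + w)/(3*a*w - 21*a + w² - 7*w)

Factor: -3*a*w - 21*a + w² + 7*w = (-3*a + w)·(w + 7);  -2*a*w² + 98*a + w³ - 49*w = (w + 7)·(-2*a + w)·(w - 7)
Cancel the common factors (-2*a + w), (w + 7).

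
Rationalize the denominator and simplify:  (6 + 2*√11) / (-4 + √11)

(-14*√11 - 46)/5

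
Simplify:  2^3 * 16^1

2^7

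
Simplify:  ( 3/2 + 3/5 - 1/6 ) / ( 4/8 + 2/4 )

29/15

Numerator: 3/2 + 3/5 - 1/6 = 29/15
Denominator: 4/8 + 2/4 = 1
Divide: (29/15) · (1) = 29/15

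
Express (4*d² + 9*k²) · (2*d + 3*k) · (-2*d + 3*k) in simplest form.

-16*d⁴ + 81*k⁴

((3*k)+(2*d))((3*k)-(2*d)) = -4*d² + 9*k²; continue pairing.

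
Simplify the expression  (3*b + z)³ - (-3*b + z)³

Only the odd-power cross terms survive.

18*b*(3*b² + z²)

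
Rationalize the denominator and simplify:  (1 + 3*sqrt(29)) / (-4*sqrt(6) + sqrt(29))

Multiply numerator and denominator by sqrt(29) + 4*sqrt(6).
Denominator becomes -67; numerator becomes sqrt(29) + 4*sqrt(6) + 87 + 12*sqrt(174).

(-12*sqrt(174) - 87 - 4*sqrt(6) - sqrt(29))/67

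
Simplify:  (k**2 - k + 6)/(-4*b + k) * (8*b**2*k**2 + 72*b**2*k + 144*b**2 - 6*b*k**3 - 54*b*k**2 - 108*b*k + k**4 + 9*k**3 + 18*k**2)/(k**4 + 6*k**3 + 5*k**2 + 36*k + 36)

Factor: 8*b**2*k**2 + 72*b**2*k + 144*b**2 - 6*b*k**3 - 54*b*k**2 - 108*b*k + k**4 + 9*k**3 + 18*k**2 = (-4*b + k)*(-2*b + k)*(k + 6)*(k + 3);  k**4 + 6*k**3 + 5*k**2 + 36*k + 36 = (k**2 - k + 6)*(k + 1)*(k + 6)
Cancel the common factors (k**2 - k + 6), (k + 6), (-4*b + k).

(-2*b*k - 6*b + k**2 + 3*k)/(k + 1)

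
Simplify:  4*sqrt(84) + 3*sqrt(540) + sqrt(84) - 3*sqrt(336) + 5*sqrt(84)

4*sqrt(84) = 8*sqrt(21); 3*sqrt(540) = 18*sqrt(15); sqrt(84) = 2*sqrt(21); 3*sqrt(336) = 12*sqrt(21); 5*sqrt(84) = 10*sqrt(21)

8*sqrt(21) + 18*sqrt(15)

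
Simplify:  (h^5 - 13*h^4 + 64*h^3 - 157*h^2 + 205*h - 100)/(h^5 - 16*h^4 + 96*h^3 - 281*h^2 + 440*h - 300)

(h^2 - 5*h + 4)/(h^2 - 8*h + 12)

Factor: h^5 - 13*h^4 + 64*h^3 - 157*h^2 + 205*h - 100 = (h - 4)*(h^2 - 3*h + 5)*(h - 1)*(h - 5);  h^5 - 16*h^4 + 96*h^3 - 281*h^2 + 440*h - 300 = (h - 2)*(h - 6)*(h - 5)*(h^2 - 3*h + 5)
Cancel the common factors (h^2 - 3*h + 5), (h - 5).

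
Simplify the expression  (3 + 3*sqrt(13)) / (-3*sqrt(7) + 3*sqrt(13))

(sqrt(7) + sqrt(13) + sqrt(91) + 13)/6

Multiply numerator and denominator by 3*sqrt(7) + 3*sqrt(13).
Denominator becomes 54; numerator becomes 9*sqrt(7) + 9*sqrt(13) + 9*sqrt(91) + 117.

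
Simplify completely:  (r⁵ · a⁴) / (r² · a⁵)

r³/a

Quotient: r³ · (a^-1)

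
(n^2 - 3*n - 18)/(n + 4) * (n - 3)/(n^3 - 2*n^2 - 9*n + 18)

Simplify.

(n - 6)/(n^2 + 2*n - 8)

Factor: n^2 - 3*n - 18 = (n - 6)*(n + 3);  n^3 - 2*n^2 - 9*n + 18 = (n - 3)*(n - 2)*(n + 3)
Cancel the common factors (n - 3), (n + 3).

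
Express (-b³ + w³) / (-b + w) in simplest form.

b² + b*w + w²

w^3 - b^3 = (-b + w)(b² + b*w + w²).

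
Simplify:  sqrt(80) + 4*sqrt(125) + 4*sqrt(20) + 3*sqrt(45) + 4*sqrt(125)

61*sqrt(5)

sqrt(80) = 4*sqrt(5); 4*sqrt(125) = 20*sqrt(5); 4*sqrt(20) = 8*sqrt(5); 3*sqrt(45) = 9*sqrt(5); 4*sqrt(125) = 20*sqrt(5)
Combine: (4 + 20 + 8 + 9 + 20)·sqrt(5) = 61*sqrt(5)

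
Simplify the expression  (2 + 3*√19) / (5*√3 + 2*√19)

-15*√57 - 10*√3 + 4*√19 + 114

Multiply numerator and denominator by -5*√3 + 2*√19.
Denominator becomes 1; numerator becomes -15*√57 - 10*√3 + 4*√19 + 114.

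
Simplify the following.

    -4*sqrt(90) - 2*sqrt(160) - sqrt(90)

4*sqrt(90) = 12*sqrt(10); 2*sqrt(160) = 8*sqrt(10); sqrt(90) = 3*sqrt(10)
Combine: (-12 - 8 - 3)·sqrt(10) = -23*sqrt(10)

-23*sqrt(10)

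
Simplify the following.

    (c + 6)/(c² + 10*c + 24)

Factor: c² + 10*c + 24 = (c + 6)·(c + 4)
Cancel the common factor (c + 6).

1/(c + 4)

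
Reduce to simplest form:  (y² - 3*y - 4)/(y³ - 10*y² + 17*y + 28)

1/(y - 7)

Factor: y² - 3*y - 4 = (y + 1)·(y - 4);  y³ - 10*y² + 17*y + 28 = (y - 7)·(y - 4)·(y + 1)
Cancel the common factors (y + 1), (y - 4).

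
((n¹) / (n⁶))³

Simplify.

Inside the bracket: (n^-5)
Raise to the power 3: (n^-15)

n^(-15)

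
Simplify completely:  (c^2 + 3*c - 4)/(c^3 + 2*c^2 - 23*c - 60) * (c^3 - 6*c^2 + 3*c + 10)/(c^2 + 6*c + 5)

(c^2 - 3*c + 2)/(c^2 + 8*c + 15)

Factor: c^2 + 3*c - 4 = (c - 1)*(c + 4);  c^3 + 2*c^2 - 23*c - 60 = (c - 5)*(c + 3)*(c + 4);  c^3 - 6*c^2 + 3*c + 10 = (c - 2)*(c + 1)*(c - 5);  c^2 + 6*c + 5 = (c + 1)*(c + 5)
Cancel the common factors (c + 1), (c - 5), (c + 4).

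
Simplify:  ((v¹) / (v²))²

Inside the bracket: (v^-1)
Raise to the power 2: (v^-2)

v^(-2)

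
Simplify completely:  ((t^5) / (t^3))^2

Inside the bracket: t^2
Raise to the power 2: t^4

t^4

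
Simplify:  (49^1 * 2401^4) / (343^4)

7^6

49^1 = 7^2; 2401^4 = 7^16; 343^4 = 7^12
Combine exponents: 7^6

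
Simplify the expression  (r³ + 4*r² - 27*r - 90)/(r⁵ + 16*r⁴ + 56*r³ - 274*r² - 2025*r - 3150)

Factor: r³ + 4*r² - 27*r - 90 = (r - 5)·(r + 6)·(r + 3);  r⁵ + 16*r⁴ + 56*r³ - 274*r² - 2025*r - 3150 = (r - 5)·(r + 7)·(r + 5)·(r + 3)·(r + 6)
Cancel the common factors (r + 6), (r - 5), (r + 3).

1/(r² + 12*r + 35)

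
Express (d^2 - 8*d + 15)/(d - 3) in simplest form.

d - 5

Factor: d^2 - 8*d + 15 = (d - 3)*(d - 5)
Cancel the common factor (d - 3).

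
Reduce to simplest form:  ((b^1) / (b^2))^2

Inside the bracket: (b^-1)
Raise to the power 2: (b^-2)

b^(-2)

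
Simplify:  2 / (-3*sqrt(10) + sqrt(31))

(-6*sqrt(10) - 2*sqrt(31))/59

Multiply numerator and denominator by sqrt(31) + 3*sqrt(10).
Denominator becomes -59; numerator becomes 2*sqrt(31) + 6*sqrt(10).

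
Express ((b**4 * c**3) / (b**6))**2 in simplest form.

c**6/b**4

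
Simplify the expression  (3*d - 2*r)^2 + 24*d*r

After expansion: 9*d^2 + 12*d*r + 4*r^2 — a perfect-square trinomial.

(3*d + 2*r)^2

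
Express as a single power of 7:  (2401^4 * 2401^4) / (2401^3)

2401^4 = 7^16; 2401^4 = 7^16; 2401^3 = 7^12
Combine exponents: 7^20

7^20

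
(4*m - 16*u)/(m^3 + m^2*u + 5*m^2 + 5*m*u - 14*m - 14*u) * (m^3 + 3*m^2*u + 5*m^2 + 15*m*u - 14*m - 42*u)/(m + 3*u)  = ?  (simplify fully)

(4*m - 16*u)/(m + u)

Factor: 4*m - 16*u = 4*(m - 4*u);  m^3 + m^2*u + 5*m^2 + 5*m*u - 14*m - 14*u = (m - 2)*(m + u)*(m + 7);  m^3 + 3*m^2*u + 5*m^2 + 15*m*u - 14*m - 42*u = (m - 2)*(m + 3*u)*(m + 7)
Cancel the common factors (m - 2), (m + 7), (m + 3*u).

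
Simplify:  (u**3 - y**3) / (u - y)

u**2 + u*y + y**2

u**3 - y**3 = (u - y)(u**2 + u*y + y**2).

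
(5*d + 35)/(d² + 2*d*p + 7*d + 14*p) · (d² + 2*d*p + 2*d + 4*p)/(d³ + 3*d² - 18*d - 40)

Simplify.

5/(d² + d - 20)

Factor: 5*d + 35 = 5·(d + 7);  d² + 2*d*p + 7*d + 14*p = (d + 2*p)·(d + 7);  d² + 2*d*p + 2*d + 4*p = (d + 2*p)·(d + 2);  d³ + 3*d² - 18*d - 40 = (d + 2)·(d + 5)·(d - 4)
Cancel the common factors (d + 2*p), (d + 7), (d + 2).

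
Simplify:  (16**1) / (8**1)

2**1

16**1 = 2**4; 8**1 = 2**3
Combine exponents: 2**1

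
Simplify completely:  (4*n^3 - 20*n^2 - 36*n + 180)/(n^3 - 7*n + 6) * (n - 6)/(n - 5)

(4*n^2 - 36*n + 72)/(n^2 - 3*n + 2)

Factor: 4*n^3 - 20*n^2 - 36*n + 180 = 4*(n + 3)*(n - 3)*(n - 5);  n^3 - 7*n + 6 = (n - 2)*(n - 1)*(n + 3)
Cancel the common factors (n + 3), (n - 5).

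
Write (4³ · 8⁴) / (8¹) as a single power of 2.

4³ = 2^6; 8⁴ = 2^12; 8¹ = 2^3
Combine exponents: 2^15

2^15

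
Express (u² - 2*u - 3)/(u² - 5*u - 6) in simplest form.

Factor: u² - 2*u - 3 = (u + 1)·(u - 3);  u² - 5*u - 6 = (u - 6)·(u + 1)
Cancel the common factor (u + 1).

(u - 3)/(u - 6)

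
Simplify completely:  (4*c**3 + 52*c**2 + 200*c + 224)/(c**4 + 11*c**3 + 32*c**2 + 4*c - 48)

Factor: 4*c**3 + 52*c**2 + 200*c + 224 = 4*(c + 7)*(c + 2)*(c + 4);  c**4 + 11*c**3 + 32*c**2 + 4*c - 48 = (c + 6)*(c + 2)*(c + 4)*(c - 1)
Cancel the common factors (c + 2), (c + 4).

(4*c + 28)/(c**2 + 5*c - 6)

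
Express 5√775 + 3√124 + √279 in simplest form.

5√775 = 25*√31; 3√124 = 6*√31; √279 = 3*√31
Combine: (25 + 6 + 3)·√31 = 34*√31

34*√31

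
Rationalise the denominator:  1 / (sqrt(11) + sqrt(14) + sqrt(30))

Group as (sqrt(14) + sqrt(30)) + sqrt(11); multiply by (sqrt(14) + sqrt(30)) - sqrt(11), then rationalise the remaining surd.

(-4*sqrt(1155) - 5*sqrt(30) + 27*sqrt(14) + 33*sqrt(11))/591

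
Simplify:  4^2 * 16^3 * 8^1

2^19

4^2 = 2^4; 16^3 = 2^12; 8^1 = 2^3
Combine exponents: 2^19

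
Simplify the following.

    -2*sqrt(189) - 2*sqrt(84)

2*sqrt(189) = 6*sqrt(21); 2*sqrt(84) = 4*sqrt(21)
Combine: (-6 - 4)·sqrt(21) = -10*sqrt(21)

-10*sqrt(21)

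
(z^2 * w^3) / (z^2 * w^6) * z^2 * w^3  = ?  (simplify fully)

Quotient: (w^-3)
Multiply by z^2 * w^3: add exponents.

z^2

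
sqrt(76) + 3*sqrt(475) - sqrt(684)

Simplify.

11*sqrt(19)

sqrt(76) = 2*sqrt(19); 3*sqrt(475) = 15*sqrt(19); sqrt(684) = 6*sqrt(19)
Combine: (2 + 15 - 6)·sqrt(19) = 11*sqrt(19)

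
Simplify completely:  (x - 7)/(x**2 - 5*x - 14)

Factor: x**2 - 5*x - 14 = (x + 2)*(x - 7)
Cancel the common factor (x - 7).

1/(x + 2)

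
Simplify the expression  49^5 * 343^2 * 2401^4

49^5 = 7^10; 343^2 = 7^6; 2401^4 = 7^16
Combine exponents: 7^32

7^32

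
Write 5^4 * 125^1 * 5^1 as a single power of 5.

5^4 = 5^4; 125^1 = 5^3; 5^1 = 5^1
Combine exponents: 5^8

5^8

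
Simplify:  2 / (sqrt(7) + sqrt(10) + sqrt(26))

(-8*sqrt(455) - 18*sqrt(26) + 46*sqrt(10) + 58*sqrt(7))/199

Group as (sqrt(7) + sqrt(10)) + sqrt(26); multiply by (sqrt(7) + sqrt(10)) - sqrt(26), then rationalise the remaining surd.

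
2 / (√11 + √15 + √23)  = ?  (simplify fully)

(-4*√3795 + 6*√23 + 38*√15 + 54*√11)/651

Group as (√15 + √23) + √11; multiply by (√15 + √23) - √11, then rationalise the remaining surd.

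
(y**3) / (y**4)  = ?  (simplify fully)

1/y

Quotient: (y**-1)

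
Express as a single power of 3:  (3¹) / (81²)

3¹ = 3^1; 81² = 3^8
Combine exponents: 3^(-7)

3^(-7)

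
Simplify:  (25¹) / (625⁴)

5^(-14)

25¹ = 5^2; 625⁴ = 5^16
Combine exponents: 5^(-14)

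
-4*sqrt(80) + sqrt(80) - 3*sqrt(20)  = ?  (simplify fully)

4*sqrt(80) = 16*sqrt(5); sqrt(80) = 4*sqrt(5); 3*sqrt(20) = 6*sqrt(5)
Combine: (-16 + 4 - 6)·sqrt(5) = -18*sqrt(5)

-18*sqrt(5)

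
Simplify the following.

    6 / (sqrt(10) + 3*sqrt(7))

(-6*sqrt(10) + 18*sqrt(7))/53

Multiply numerator and denominator by -sqrt(10) + 3*sqrt(7).
Denominator becomes 53; numerator becomes -6*sqrt(10) + 18*sqrt(7).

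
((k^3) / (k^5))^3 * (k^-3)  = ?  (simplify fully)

Inside the bracket: (k^-2)
Raise to the power 3: (k^-6)
Multiply by (k^-3): add exponents.

k^(-9)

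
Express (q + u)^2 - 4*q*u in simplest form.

(q - u)^2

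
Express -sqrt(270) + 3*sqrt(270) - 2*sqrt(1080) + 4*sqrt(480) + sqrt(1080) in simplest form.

sqrt(270) = 3*sqrt(30); 3*sqrt(270) = 9*sqrt(30); 2*sqrt(1080) = 12*sqrt(30); 4*sqrt(480) = 16*sqrt(30); sqrt(1080) = 6*sqrt(30)
Combine: (-3 + 9 - 12 + 16 + 6)·sqrt(30) = 16*sqrt(30)

16*sqrt(30)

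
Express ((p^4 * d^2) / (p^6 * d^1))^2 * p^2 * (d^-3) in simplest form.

1/(d*p^2)

Inside the bracket: (p^-2) * d^1
Raise to the power 2: (p^-4) * d^2
Multiply by p^2 * (d^-3): add exponents.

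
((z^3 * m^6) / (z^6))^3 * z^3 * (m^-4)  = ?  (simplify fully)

m^14/z^6

Inside the bracket: (z^-3) * m^6
Raise to the power 3: (z^-9) * m^18
Multiply by z^3 * (m^-4): add exponents.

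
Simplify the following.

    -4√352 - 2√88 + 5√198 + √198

-2*√22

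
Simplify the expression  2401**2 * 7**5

2401**2 = 7**8; 7**5 = 7**5
Combine exponents: 7**13

7**13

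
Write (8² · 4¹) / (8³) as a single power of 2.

8² = 2^6; 4¹ = 2^2; 8³ = 2^9
Combine exponents: 2^(-1)

2^(-1)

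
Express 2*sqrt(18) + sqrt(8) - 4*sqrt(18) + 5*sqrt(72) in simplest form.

2*sqrt(18) = 6*sqrt(2); sqrt(8) = 2*sqrt(2); 4*sqrt(18) = 12*sqrt(2); 5*sqrt(72) = 30*sqrt(2)
Combine: (6 + 2 - 12 + 30)·sqrt(2) = 26*sqrt(2)

26*sqrt(2)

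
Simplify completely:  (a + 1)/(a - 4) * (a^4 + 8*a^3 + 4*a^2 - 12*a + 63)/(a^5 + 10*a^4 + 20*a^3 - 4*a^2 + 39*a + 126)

Factor: a^4 + 8*a^3 + 4*a^2 - 12*a + 63 = (a + 7)*(a + 3)*(a^2 - 2*a + 3);  a^5 + 10*a^4 + 20*a^3 - 4*a^2 + 39*a + 126 = (a^2 - 2*a + 3)*(a + 3)*(a + 2)*(a + 7)
Cancel the common factors (a^2 - 2*a + 3), (a + 7), (a + 3).

(a + 1)/(a^2 - 2*a - 8)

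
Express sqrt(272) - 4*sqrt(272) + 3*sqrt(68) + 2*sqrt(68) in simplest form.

-2*sqrt(17)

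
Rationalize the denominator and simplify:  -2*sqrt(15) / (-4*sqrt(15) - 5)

Multiply numerator and denominator by -5 + 4*sqrt(15).
Denominator becomes -215; numerator becomes -120 + 10*sqrt(15).

(-2*sqrt(15) + 24)/43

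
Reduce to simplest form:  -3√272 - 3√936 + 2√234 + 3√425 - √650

-17*√26 + 3*√17

3√272 = 12*√17; 3√936 = 18*√26; 2√234 = 6*√26; 3√425 = 15*√17; √650 = 5*√26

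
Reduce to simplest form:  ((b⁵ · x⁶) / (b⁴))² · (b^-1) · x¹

b*x^13

Inside the bracket: b¹ · x⁶
Raise to the power 2: b² · x^12
Multiply by (b^-1) · x¹: add exponents.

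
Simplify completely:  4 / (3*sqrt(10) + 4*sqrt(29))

(-6*sqrt(10) + 8*sqrt(29))/187

Multiply numerator and denominator by -4*sqrt(29) + 3*sqrt(10).
Denominator becomes -374; numerator becomes -16*sqrt(29) + 12*sqrt(10).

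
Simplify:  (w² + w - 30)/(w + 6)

w - 5

Factor: w² + w - 30 = (w + 6)·(w - 5)
Cancel the common factor (w + 6).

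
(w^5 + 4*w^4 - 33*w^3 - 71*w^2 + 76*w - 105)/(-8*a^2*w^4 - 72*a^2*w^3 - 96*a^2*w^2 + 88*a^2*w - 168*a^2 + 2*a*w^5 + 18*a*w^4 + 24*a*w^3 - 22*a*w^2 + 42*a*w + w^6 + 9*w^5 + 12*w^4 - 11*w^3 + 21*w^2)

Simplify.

(w - 5)/(-8*a^2 + 2*a*w + w^2)

Factor: w^5 + 4*w^4 - 33*w^3 - 71*w^2 + 76*w - 105 = (w + 3)*(w^2 - w + 1)*(w - 5)*(w + 7);  -8*a^2*w^4 - 72*a^2*w^3 - 96*a^2*w^2 + 88*a^2*w - 168*a^2 + 2*a*w^5 + 18*a*w^4 + 24*a*w^3 - 22*a*w^2 + 42*a*w + w^6 + 9*w^5 + 12*w^4 - 11*w^3 + 21*w^2 = (4*a + w)*(-2*a + w)*(w + 3)*(w^2 - w + 1)*(w + 7)
Cancel the common factors (w^2 - w + 1), (w + 3), (w + 7).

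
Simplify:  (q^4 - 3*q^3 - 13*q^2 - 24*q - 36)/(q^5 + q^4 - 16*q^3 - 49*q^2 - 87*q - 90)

(q - 6)/(q^2 - 2*q - 15)

Factor: q^4 - 3*q^3 - 13*q^2 - 24*q - 36 = (q + 2)*(q - 6)*(q^2 + q + 3);  q^5 + q^4 - 16*q^3 - 49*q^2 - 87*q - 90 = (q + 2)*(q + 3)*(q^2 + q + 3)*(q - 5)
Cancel the common factors (q^2 + q + 3), (q + 2).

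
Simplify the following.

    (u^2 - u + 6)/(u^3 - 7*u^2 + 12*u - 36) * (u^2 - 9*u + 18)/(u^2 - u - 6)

Factor: u^3 - 7*u^2 + 12*u - 36 = (u^2 - u + 6)*(u - 6);  u^2 - 9*u + 18 = (u - 6)*(u - 3);  u^2 - u - 6 = (u + 2)*(u - 3)
Cancel the common factors (u^2 - u + 6), (u - 6), (u - 3).

1/(u + 2)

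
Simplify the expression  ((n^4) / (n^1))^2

Inside the bracket: n^3
Raise to the power 2: n^6

n^6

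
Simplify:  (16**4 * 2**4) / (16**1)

2**16

16**4 = 2**16; 2**4 = 2**4; 16**1 = 2**4
Combine exponents: 2**16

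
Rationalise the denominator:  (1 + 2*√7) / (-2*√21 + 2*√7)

(-14*√3 - 14 - √21 - √7)/28

Multiply numerator and denominator by 2*√7 + 2*√21.
Denominator becomes -56; numerator becomes 2*√7 + 2*√21 + 28 + 28*√3.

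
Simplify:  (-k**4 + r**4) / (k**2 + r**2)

-k**2 + r**2

Difference of fourth powers: factor out (k**2 + r**2).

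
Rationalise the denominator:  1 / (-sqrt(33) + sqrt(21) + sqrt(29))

(-17*sqrt(33) + 25*sqrt(29) + 41*sqrt(21) + 6*sqrt(2233))/2147

Group as (sqrt(21) + sqrt(29)) - sqrt(33); multiply by (sqrt(21) + sqrt(29)) + sqrt(33), then rationalise the remaining surd.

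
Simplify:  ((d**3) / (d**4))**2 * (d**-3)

d**(-5)

Inside the bracket: (d**-1)
Raise to the power 2: (d**-2)
Multiply by (d**-3): add exponents.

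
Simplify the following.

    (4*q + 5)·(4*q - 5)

16*q² - 25

Difference of squares with P = 4*q, Q = 5.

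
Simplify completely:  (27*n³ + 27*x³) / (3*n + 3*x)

9*n² - 9*n*x + 9*x²

(3*n)^3 + (3*x)^3 = (3*n + 3*x)(9*n² - 9*n*x + 9*x²).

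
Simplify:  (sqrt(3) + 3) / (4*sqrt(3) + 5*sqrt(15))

Multiply numerator and denominator by -5*sqrt(15) + 4*sqrt(3).
Denominator becomes -327; numerator becomes -15*sqrt(15) - 15*sqrt(5) + 12 + 12*sqrt(3).

(-4*sqrt(3) - 4 + 5*sqrt(5) + 5*sqrt(15))/109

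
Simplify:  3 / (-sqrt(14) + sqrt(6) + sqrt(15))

Group as (sqrt(6) + sqrt(15)) - sqrt(14); multiply by (sqrt(6) + sqrt(15)) + sqrt(14), then rationalise the remaining surd.

(-21*sqrt(14) + 15*sqrt(15) + 69*sqrt(6) + 36*sqrt(35))/311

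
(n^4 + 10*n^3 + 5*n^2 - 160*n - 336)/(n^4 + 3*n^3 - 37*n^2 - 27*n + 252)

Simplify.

(n + 4)/(n - 3)

Factor: n^4 + 10*n^3 + 5*n^2 - 160*n - 336 = (n - 4)*(n + 3)*(n + 4)*(n + 7);  n^4 + 3*n^3 - 37*n^2 - 27*n + 252 = (n - 3)*(n + 3)*(n + 7)*(n - 4)
Cancel the common factors (n + 7), (n + 3), (n - 4).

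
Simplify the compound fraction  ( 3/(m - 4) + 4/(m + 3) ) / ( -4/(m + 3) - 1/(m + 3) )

(-7*m + 7)/(5*m - 20)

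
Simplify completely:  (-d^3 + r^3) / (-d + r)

d^2 + d*r + r^2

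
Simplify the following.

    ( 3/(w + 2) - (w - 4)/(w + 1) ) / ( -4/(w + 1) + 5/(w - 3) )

Numerator: 3/(w + 2) - (w - 4)/(w + 1) = (-w**2 + 5*w + 11)/(w**2 + 3*w + 2)
Denominator: -4/(w + 1) + 5/(w - 3) = (w + 17)/(w**2 - 2*w - 3)
Divide: ((-w**2 + 5*w + 11)/(w**2 + 3*w + 2)) · ((w**2 - 2*w - 3)/(w + 17)) = (-w**3 + 8*w**2 - 4*w - 33)/(w**2 + 19*w + 34)

(-w**3 + 8*w**2 - 4*w - 33)/(w**2 + 19*w + 34)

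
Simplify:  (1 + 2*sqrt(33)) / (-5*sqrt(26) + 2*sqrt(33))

(-10*sqrt(858) - 132 - 5*sqrt(26) - 2*sqrt(33))/518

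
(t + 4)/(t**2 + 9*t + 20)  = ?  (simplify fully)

Factor: t**2 + 9*t + 20 = (t + 5)*(t + 4)
Cancel the common factor (t + 4).

1/(t + 5)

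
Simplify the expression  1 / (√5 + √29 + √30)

(-5*√174 + 2*√30 + 3*√29 + 27*√5)/282

Group as (√29 + √30) + √5; multiply by (√29 + √30) - √5, then rationalise the remaining surd.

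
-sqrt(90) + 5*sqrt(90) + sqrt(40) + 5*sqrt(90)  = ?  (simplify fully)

29*sqrt(10)

sqrt(90) = 3*sqrt(10); 5*sqrt(90) = 15*sqrt(10); sqrt(40) = 2*sqrt(10); 5*sqrt(90) = 15*sqrt(10)
Combine: (-3 + 15 + 2 + 15)·sqrt(10) = 29*sqrt(10)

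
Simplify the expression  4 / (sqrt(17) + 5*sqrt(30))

(-4*sqrt(17) + 20*sqrt(30))/733

Multiply numerator and denominator by -sqrt(17) + 5*sqrt(30).
Denominator becomes 733; numerator becomes -4*sqrt(17) + 20*sqrt(30).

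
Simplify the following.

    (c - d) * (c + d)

c^2 - d^2

Pair the conjugate factors: (c+d)(c-d) = c^2 - d^2.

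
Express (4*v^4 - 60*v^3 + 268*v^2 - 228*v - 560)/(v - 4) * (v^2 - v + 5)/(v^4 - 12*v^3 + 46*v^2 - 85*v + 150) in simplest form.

(4*v^2 - 24*v - 28)/(v - 6)

Factor: 4*v^4 - 60*v^3 + 268*v^2 - 228*v - 560 = 4*(v + 1)*(v - 5)*(v - 7)*(v - 4);  v^4 - 12*v^3 + 46*v^2 - 85*v + 150 = (v^2 - v + 5)*(v - 6)*(v - 5)
Cancel the common factors (v^2 - v + 5), (v - 4), (v - 5).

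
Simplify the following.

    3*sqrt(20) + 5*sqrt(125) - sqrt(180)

3*sqrt(20) = 6*sqrt(5); 5*sqrt(125) = 25*sqrt(5); sqrt(180) = 6*sqrt(5)
Combine: (6 + 25 - 6)·sqrt(5) = 25*sqrt(5)

25*sqrt(5)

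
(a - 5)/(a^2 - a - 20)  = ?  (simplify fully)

1/(a + 4)

Factor: a^2 - a - 20 = (a - 5)*(a + 4)
Cancel the common factor (a - 5).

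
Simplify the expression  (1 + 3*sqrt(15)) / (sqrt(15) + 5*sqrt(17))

(-45 - sqrt(15) + 5*sqrt(17) + 15*sqrt(255))/410

Multiply numerator and denominator by -5*sqrt(17) + sqrt(15).
Denominator becomes -410; numerator becomes -15*sqrt(255) - 5*sqrt(17) + sqrt(15) + 45.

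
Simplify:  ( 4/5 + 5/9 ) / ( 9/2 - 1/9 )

Numerator: 4/5 + 5/9 = 61/45
Denominator: 9/2 - 1/9 = 79/18
Divide: (61/45) · (18/79) = 122/395

122/395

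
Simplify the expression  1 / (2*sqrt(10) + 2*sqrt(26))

(-sqrt(10) + sqrt(26))/32

Multiply numerator and denominator by -2*sqrt(26) + 2*sqrt(10).
Denominator becomes -64; numerator becomes -2*sqrt(26) + 2*sqrt(10).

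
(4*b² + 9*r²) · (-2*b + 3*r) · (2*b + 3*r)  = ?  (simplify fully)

-16*b⁴ + 81*r⁴

((3*r)+(2*b))((3*r)-(2*b)) = -4*b² + 9*r²; continue pairing.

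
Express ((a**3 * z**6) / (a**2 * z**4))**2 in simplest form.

Inside the bracket: a**1 * z**2
Raise to the power 2: a**2 * z**4

a**2*z**4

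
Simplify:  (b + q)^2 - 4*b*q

After expansion: b^2 - 2*b*q + q^2 — a perfect-square trinomial.

(b - q)^2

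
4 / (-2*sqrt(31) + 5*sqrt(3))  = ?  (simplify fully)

Multiply numerator and denominator by 5*sqrt(3) + 2*sqrt(31).
Denominator becomes -49; numerator becomes 20*sqrt(3) + 8*sqrt(31).

(-8*sqrt(31) - 20*sqrt(3))/49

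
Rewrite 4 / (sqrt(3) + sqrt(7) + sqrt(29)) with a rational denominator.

(-100*sqrt(7) - 132*sqrt(3) + 8*sqrt(609) + 76*sqrt(29))/277

Group as (sqrt(7) + sqrt(29)) + sqrt(3); multiply by (sqrt(7) + sqrt(29)) - sqrt(3), then rationalise the remaining surd.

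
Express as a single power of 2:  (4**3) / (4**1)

2**4

4**3 = 2**6; 4**1 = 2**2
Combine exponents: 2**4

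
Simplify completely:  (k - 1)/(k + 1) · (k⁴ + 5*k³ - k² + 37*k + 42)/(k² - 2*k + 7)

Factor: k⁴ + 5*k³ - k² + 37*k + 42 = (k + 6)·(k² - 2*k + 7)·(k + 1)
Cancel the common factors (k² - 2*k + 7), (k + 1).

k² + 5*k - 6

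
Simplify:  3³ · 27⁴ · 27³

3^24

3³ = 3^3; 27⁴ = 3^12; 27³ = 3^9
Combine exponents: 3^24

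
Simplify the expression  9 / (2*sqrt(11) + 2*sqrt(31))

(-9*sqrt(11) + 9*sqrt(31))/40

Multiply numerator and denominator by -2*sqrt(11) + 2*sqrt(31).
Denominator becomes 80; numerator becomes -18*sqrt(11) + 18*sqrt(31).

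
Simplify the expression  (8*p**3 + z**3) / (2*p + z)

Factor as (a+b)(a**2-ab+b**2) with a=z, b=(2*p).

4*p**2 - 2*p*z + z**2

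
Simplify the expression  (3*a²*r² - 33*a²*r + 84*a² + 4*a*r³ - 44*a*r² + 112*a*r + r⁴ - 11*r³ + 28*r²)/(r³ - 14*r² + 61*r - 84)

Factor: 3*a²*r² - 33*a²*r + 84*a² + 4*a*r³ - 44*a*r² + 112*a*r + r⁴ - 11*r³ + 28*r² = (r - 7)·(3*a + r)·(a + r)·(r - 4);  r³ - 14*r² + 61*r - 84 = (r - 7)·(r - 4)·(r - 3)
Cancel the common factors (r - 4), (r - 7).

(3*a² + 4*a*r + r²)/(r - 3)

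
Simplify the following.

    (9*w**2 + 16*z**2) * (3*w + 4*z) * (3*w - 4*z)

Pair the conjugate factors: ((3*w)+(4*z))((3*w)-(4*z)) = 9*w**2 - 16*z**2, then repeat with the next factor.

81*w**4 - 256*z**4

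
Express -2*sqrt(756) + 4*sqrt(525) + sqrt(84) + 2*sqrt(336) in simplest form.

2*sqrt(756) = 12*sqrt(21); 4*sqrt(525) = 20*sqrt(21); sqrt(84) = 2*sqrt(21); 2*sqrt(336) = 8*sqrt(21)
Combine: (-12 + 20 + 2 + 8)·sqrt(21) = 18*sqrt(21)

18*sqrt(21)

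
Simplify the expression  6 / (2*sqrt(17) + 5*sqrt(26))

Multiply numerator and denominator by -2*sqrt(17) + 5*sqrt(26).
Denominator becomes 582; numerator becomes -12*sqrt(17) + 30*sqrt(26).

(-2*sqrt(17) + 5*sqrt(26))/97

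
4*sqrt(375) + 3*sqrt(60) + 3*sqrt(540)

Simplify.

44*sqrt(15)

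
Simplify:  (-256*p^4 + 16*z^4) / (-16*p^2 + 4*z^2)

Difference of fourth powers: factor out (-16*p^2 + 4*z^2).

16*p^2 + 4*z^2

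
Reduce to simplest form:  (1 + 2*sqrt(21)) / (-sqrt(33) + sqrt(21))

(-6*sqrt(77) - 42 - sqrt(33) - sqrt(21))/12

Multiply numerator and denominator by sqrt(21) + sqrt(33).
Denominator becomes -12; numerator becomes sqrt(21) + sqrt(33) + 42 + 6*sqrt(77).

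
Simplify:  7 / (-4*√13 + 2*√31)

Multiply numerator and denominator by 2*√31 + 4*√13.
Denominator becomes -84; numerator becomes 14*√31 + 28*√13.

(-2*√13 - √31)/6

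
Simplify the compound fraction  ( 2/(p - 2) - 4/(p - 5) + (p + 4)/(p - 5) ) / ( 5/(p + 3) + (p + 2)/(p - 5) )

Numerator: 2/(p - 2) - 4/(p - 5) + (p + 4)/(p - 5) = (p^2 - 10)/(p^2 - 7*p + 10)
Denominator: 5/(p + 3) + (p + 2)/(p - 5) = (p^2 + 10*p - 19)/(p^2 - 2*p - 15)
Divide: ((p^2 - 10)/(p^2 - 7*p + 10)) · ((p^2 - 2*p - 15)/(p^2 + 10*p - 19)) = (p^3 + 3*p^2 - 10*p - 30)/(p^3 + 8*p^2 - 39*p + 38)

(p^3 + 3*p^2 - 10*p - 30)/(p^3 + 8*p^2 - 39*p + 38)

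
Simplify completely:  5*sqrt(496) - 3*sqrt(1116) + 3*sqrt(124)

8*sqrt(31)

5*sqrt(496) = 20*sqrt(31); 3*sqrt(1116) = 18*sqrt(31); 3*sqrt(124) = 6*sqrt(31)
Combine: (20 - 18 + 6)·sqrt(31) = 8*sqrt(31)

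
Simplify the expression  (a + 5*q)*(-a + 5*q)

Product of conjugates: (P+Q)(P-Q) = P^2 - Q^2.

-a^2 + 25*q^2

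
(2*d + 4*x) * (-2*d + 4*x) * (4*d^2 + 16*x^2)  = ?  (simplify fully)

Pair the conjugate factors: ((4*x)+(2*d))((4*x)-(2*d)) = -4*d^2 + 16*x^2, then repeat with the next factor.

-16*d^4 + 256*x^4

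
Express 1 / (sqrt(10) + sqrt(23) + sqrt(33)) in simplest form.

(-sqrt(7590) + 10*sqrt(23) + 23*sqrt(10))/460

Group as (sqrt(10) + sqrt(33)) + sqrt(23); multiply by (sqrt(10) + sqrt(33)) - sqrt(23), then rationalise the remaining surd.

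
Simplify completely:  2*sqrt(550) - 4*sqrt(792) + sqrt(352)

-10*sqrt(22)

2*sqrt(550) = 10*sqrt(22); 4*sqrt(792) = 24*sqrt(22); sqrt(352) = 4*sqrt(22)
Combine: (10 - 24 + 4)·sqrt(22) = -10*sqrt(22)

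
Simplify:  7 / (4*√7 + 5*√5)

(-28*√7 + 35*√5)/13

Multiply numerator and denominator by -4*√7 + 5*√5.
Denominator becomes 13; numerator becomes -28*√7 + 35*√5.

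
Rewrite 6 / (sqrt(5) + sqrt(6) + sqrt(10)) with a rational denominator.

(-120*sqrt(3) + 6*sqrt(10) + 54*sqrt(6) + 66*sqrt(5))/119

Group as (sqrt(6) + sqrt(10)) + sqrt(5); multiply by (sqrt(6) + sqrt(10)) - sqrt(5), then rationalise the remaining surd.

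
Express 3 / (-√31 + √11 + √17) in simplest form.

Group as (√11 + √17) - √31; multiply by (√11 + √17) + √31, then rationalise the remaining surd.

(9*√31 + 75*√17 + 111*√11 + 6*√5797)/739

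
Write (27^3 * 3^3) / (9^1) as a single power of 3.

3^10

27^3 = 3^9; 3^3 = 3^3; 9^1 = 3^2
Combine exponents: 3^10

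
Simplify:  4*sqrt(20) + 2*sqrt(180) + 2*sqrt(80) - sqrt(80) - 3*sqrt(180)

6*sqrt(5)

4*sqrt(20) = 8*sqrt(5); 2*sqrt(180) = 12*sqrt(5); 2*sqrt(80) = 8*sqrt(5); sqrt(80) = 4*sqrt(5); 3*sqrt(180) = 18*sqrt(5)
Combine: (8 + 12 + 8 - 4 - 18)·sqrt(5) = 6*sqrt(5)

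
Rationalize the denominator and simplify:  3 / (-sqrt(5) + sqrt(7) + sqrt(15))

(-51*sqrt(5) - 9*sqrt(15) + 39*sqrt(7) + 30*sqrt(21))/131

Group as (sqrt(7) + sqrt(15)) - sqrt(5); multiply by (sqrt(7) + sqrt(15)) + sqrt(5), then rationalise the remaining surd.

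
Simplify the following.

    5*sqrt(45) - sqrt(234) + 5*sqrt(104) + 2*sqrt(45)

7*sqrt(26) + 21*sqrt(5)

5*sqrt(45) = 15*sqrt(5); sqrt(234) = 3*sqrt(26); 5*sqrt(104) = 10*sqrt(26); 2*sqrt(45) = 6*sqrt(5)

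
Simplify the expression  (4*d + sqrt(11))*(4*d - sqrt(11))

(4*d)^2 - (sqrt(11))^2 = 16*d^2 - 11.

16*d^2 - 11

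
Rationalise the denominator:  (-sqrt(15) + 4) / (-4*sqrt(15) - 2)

Multiply numerator and denominator by -2 + 4*sqrt(15).
Denominator becomes -236; numerator becomes -68 + 18*sqrt(15).

(-9*sqrt(15) + 34)/118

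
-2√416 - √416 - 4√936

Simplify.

-36*√26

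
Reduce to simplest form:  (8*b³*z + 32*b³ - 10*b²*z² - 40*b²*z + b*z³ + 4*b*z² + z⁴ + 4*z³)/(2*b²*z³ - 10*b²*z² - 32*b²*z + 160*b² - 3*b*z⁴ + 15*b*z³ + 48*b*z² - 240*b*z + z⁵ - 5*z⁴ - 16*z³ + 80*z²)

(4*b + z)/(z² - 9*z + 20)

Factor: 8*b³*z + 32*b³ - 10*b²*z² - 40*b²*z + b*z³ + 4*b*z² + z⁴ + 4*z³ = (z + 4)·(-2*b + z)·(4*b + z)·(-b + z);  2*b²*z³ - 10*b²*z² - 32*b²*z + 160*b² - 3*b*z⁴ + 15*b*z³ + 48*b*z² - 240*b*z + z⁵ - 5*z⁴ - 16*z³ + 80*z² = (z - 5)·(-b + z)·(z + 4)·(z - 4)·(-2*b + z)
Cancel the common factors (-2*b + z), (z + 4), (-b + z).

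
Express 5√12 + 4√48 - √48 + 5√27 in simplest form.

5√12 = 10*√3; 4√48 = 16*√3; √48 = 4*√3; 5√27 = 15*√3
Combine: (10 + 16 - 4 + 15)·√3 = 37*√3

37*√3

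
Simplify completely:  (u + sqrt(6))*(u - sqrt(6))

u^2 - 6

(u)^2 - (sqrt(6))^2 = u^2 - 6.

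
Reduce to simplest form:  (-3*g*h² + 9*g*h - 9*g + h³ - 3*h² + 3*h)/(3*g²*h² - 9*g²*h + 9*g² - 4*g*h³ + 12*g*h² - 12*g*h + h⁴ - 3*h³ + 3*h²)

Factor: -3*g*h² + 9*g*h - 9*g + h³ - 3*h² + 3*h = (h² - 3*h + 3)·(-3*g + h);  3*g²*h² - 9*g²*h + 9*g² - 4*g*h³ + 12*g*h² - 12*g*h + h⁴ - 3*h³ + 3*h² = (-g + h)·(-3*g + h)·(h² - 3*h + 3)
Cancel the common factors (h² - 3*h + 3), (-3*g + h).

-1/(g - h)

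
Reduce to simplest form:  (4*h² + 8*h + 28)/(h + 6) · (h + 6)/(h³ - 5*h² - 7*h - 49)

4/(h - 7)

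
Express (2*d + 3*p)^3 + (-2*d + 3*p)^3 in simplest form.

Write as f((3*p),(2*d)) + f((3*p),-(2*d)) and expand.

72*d^2*p + 54*p^3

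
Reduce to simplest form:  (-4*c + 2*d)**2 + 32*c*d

Expand the square and combine the 32*c*d term.

4*(2*c + d)**2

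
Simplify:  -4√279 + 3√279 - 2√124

-7*√31

4√279 = 12*√31; 3√279 = 9*√31; 2√124 = 4*√31
Combine: (-12 + 9 - 4)·√31 = -7*√31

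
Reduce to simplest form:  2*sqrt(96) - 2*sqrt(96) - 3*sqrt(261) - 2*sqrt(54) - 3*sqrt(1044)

-27*sqrt(29) - 6*sqrt(6)

2*sqrt(96) = 8*sqrt(6); 2*sqrt(96) = 8*sqrt(6); 3*sqrt(261) = 9*sqrt(29); 2*sqrt(54) = 6*sqrt(6); 3*sqrt(1044) = 18*sqrt(29)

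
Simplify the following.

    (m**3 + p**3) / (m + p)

m**2 - m*p + p**2

Factor as (a+b)(a**2-ab+b**2) with a=m, b=p.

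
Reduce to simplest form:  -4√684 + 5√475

4√684 = 24*√19; 5√475 = 25*√19
Combine: (-24 + 25)·√19 = √19

√19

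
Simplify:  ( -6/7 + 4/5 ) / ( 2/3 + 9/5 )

-6/259

Numerator: -6/7 + 4/5 = -2/35
Denominator: 2/3 + 9/5 = 37/15
Divide: (-2/35) · (15/37) = -6/259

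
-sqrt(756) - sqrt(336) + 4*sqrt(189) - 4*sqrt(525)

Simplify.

-18*sqrt(21)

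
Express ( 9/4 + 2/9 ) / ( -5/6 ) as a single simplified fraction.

Numerator: 9/4 + 2/9 = 89/36
Denominator: -5/6 = -5/6
Divide: (89/36) · (-6/5) = -89/30

-89/30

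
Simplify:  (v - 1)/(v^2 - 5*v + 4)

Factor: v^2 - 5*v + 4 = (v - 1)*(v - 4)
Cancel the common factor (v - 1).

1/(v - 4)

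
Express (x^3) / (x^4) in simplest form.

1/x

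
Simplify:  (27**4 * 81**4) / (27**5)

3**13

27**4 = 3**12; 81**4 = 3**16; 27**5 = 3**15
Combine exponents: 3**13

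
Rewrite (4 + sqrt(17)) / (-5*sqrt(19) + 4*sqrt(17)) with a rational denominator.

(-5*sqrt(323) - 20*sqrt(19) - 68 - 16*sqrt(17))/203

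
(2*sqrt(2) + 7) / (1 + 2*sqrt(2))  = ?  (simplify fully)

Multiply numerator and denominator by -2*sqrt(2) + 1.
Denominator becomes -7; numerator becomes -12*sqrt(2) - 1.

(1 + 12*sqrt(2))/7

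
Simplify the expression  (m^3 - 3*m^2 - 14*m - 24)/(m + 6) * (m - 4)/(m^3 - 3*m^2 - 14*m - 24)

(m - 4)/(m + 6)

Factor: m^3 - 3*m^2 - 14*m - 24 = (m^2 + 3*m + 4)*(m - 6);  m^3 - 3*m^2 - 14*m - 24 = (m^2 + 3*m + 4)*(m - 6)
Cancel the common factors (m^2 + 3*m + 4), (m - 6).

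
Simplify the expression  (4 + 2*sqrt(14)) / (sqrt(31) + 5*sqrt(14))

Multiply numerator and denominator by -sqrt(31) + 5*sqrt(14).
Denominator becomes 319; numerator becomes -2*sqrt(434) - 4*sqrt(31) + 20*sqrt(14) + 140.

(-2*sqrt(434) - 4*sqrt(31) + 20*sqrt(14) + 140)/319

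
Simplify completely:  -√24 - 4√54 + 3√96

√24 = 2*√6; 4√54 = 12*√6; 3√96 = 12*√6
Combine: (-2 - 12 + 12)·√6 = -2*√6

-2*√6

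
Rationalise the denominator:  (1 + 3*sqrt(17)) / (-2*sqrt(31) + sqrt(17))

(-6*sqrt(527) - 51 - 2*sqrt(31) - sqrt(17))/107

Multiply numerator and denominator by sqrt(17) + 2*sqrt(31).
Denominator becomes -107; numerator becomes sqrt(17) + 2*sqrt(31) + 51 + 6*sqrt(527).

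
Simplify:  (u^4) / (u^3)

Quotient: u^1

u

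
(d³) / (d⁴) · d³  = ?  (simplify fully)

d²

Quotient: (d^-1)
Multiply by d³: add exponents.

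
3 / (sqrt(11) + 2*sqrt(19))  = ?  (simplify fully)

(-3*sqrt(11) + 6*sqrt(19))/65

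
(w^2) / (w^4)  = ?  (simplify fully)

Quotient: (w^-2)

w^(-2)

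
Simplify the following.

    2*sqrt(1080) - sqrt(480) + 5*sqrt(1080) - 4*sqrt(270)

2*sqrt(1080) = 12*sqrt(30); sqrt(480) = 4*sqrt(30); 5*sqrt(1080) = 30*sqrt(30); 4*sqrt(270) = 12*sqrt(30)

26*sqrt(30)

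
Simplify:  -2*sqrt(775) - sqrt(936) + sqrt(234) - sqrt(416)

-10*sqrt(31) - 7*sqrt(26)

2*sqrt(775) = 10*sqrt(31); sqrt(936) = 6*sqrt(26); sqrt(234) = 3*sqrt(26); sqrt(416) = 4*sqrt(26)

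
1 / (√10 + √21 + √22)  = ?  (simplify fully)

Group as (√10 + √22) + √21; multiply by (√10 + √22) - √21, then rationalise the remaining surd.

(-4*√1155 + 9*√22 + 11*√21 + 33*√10)/759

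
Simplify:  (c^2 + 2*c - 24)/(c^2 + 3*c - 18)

Factor: c^2 + 2*c - 24 = (c + 6)*(c - 4);  c^2 + 3*c - 18 = (c + 6)*(c - 3)
Cancel the common factor (c + 6).

(c - 4)/(c - 3)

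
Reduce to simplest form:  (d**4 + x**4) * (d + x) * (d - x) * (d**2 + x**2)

d**8 - x**8

Pair the conjugate factors: (d+x)(d-x) = d**2 - x**2, then repeat with the next factor.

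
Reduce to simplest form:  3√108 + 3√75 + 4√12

41*√3

3√108 = 18*√3; 3√75 = 15*√3; 4√12 = 8*√3
Combine: (18 + 15 + 8)·√3 = 41*√3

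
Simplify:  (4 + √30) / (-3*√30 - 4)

Multiply numerator and denominator by -4 + 3*√30.
Denominator becomes -254; numerator becomes 8*√30 + 74.

(-37 - 4*√30)/127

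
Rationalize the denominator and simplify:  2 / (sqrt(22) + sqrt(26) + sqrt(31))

Group as (sqrt(22) + sqrt(26)) + sqrt(31); multiply by (sqrt(22) + sqrt(26)) - sqrt(31), then rationalise the remaining surd.

(-8*sqrt(4433) + 34*sqrt(31) + 54*sqrt(26) + 70*sqrt(22))/1999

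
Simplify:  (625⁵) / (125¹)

5^17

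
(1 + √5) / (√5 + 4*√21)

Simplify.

(-5 - √5 + 4*√21 + 4*√105)/331

Multiply numerator and denominator by -4*√21 + √5.
Denominator becomes -331; numerator becomes -4*√105 - 4*√21 + √5 + 5.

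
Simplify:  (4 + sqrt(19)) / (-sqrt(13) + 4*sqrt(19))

(4*sqrt(13) + sqrt(247) + 16*sqrt(19) + 76)/291

Multiply numerator and denominator by sqrt(13) + 4*sqrt(19).
Denominator becomes 291; numerator becomes 4*sqrt(13) + sqrt(247) + 16*sqrt(19) + 76.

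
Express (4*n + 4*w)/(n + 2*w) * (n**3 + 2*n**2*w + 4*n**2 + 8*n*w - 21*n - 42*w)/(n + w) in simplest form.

Factor: 4*n + 4*w = 4*(n + w);  n**3 + 2*n**2*w + 4*n**2 + 8*n*w - 21*n - 42*w = (n - 3)*(n + 7)*(n + 2*w)
Cancel the common factors (n + w), (n + 2*w).

4*n**2 + 16*n - 84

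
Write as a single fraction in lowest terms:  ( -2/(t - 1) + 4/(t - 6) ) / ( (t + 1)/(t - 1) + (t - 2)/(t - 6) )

Numerator: -2/(t - 1) + 4/(t - 6) = (2*t + 8)/(t^2 - 7*t + 6)
Denominator: (t + 1)/(t - 1) + (t - 2)/(t - 6) = (2*t^2 - 8*t - 4)/(t^2 - 7*t + 6)
Divide: ((2*t + 8)/(t^2 - 7*t + 6)) · ((t^2 - 7*t + 6)/(2*t^2 - 8*t - 4)) = (t + 4)/(t^2 - 4*t - 2)

(t + 4)/(t^2 - 4*t - 2)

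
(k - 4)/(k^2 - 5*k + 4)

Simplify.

Factor: k^2 - 5*k + 4 = (k - 4)*(k - 1)
Cancel the common factor (k - 4).

1/(k - 1)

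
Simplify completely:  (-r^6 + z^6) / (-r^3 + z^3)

r^3 + z^3

-r^6 + z^6 factors as (-r + z)*(r + z)*(r^2 - r*z + z^2)*(r^2 + r*z + z^2).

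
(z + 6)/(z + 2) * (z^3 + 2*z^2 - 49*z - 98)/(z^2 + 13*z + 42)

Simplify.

z - 7

Factor: z^3 + 2*z^2 - 49*z - 98 = (z - 7)*(z + 2)*(z + 7);  z^2 + 13*z + 42 = (z + 7)*(z + 6)
Cancel the common factors (z + 7), (z + 6), (z + 2).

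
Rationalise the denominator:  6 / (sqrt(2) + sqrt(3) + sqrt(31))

Group as (sqrt(2) + sqrt(3)) + sqrt(31); multiply by (sqrt(2) + sqrt(3)) - sqrt(31), then rationalise the remaining surd.

(-45*sqrt(3) - 48*sqrt(2) + 3*sqrt(186) + 39*sqrt(31))/163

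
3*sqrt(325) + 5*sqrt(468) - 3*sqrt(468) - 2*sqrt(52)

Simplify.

23*sqrt(13)

3*sqrt(325) = 15*sqrt(13); 5*sqrt(468) = 30*sqrt(13); 3*sqrt(468) = 18*sqrt(13); 2*sqrt(52) = 4*sqrt(13)
Combine: (15 + 30 - 18 - 4)·sqrt(13) = 23*sqrt(13)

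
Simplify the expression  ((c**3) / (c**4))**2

Inside the bracket: (c**-1)
Raise to the power 2: (c**-2)

c**(-2)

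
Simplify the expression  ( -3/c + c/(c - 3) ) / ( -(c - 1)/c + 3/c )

(-c^2 + 3*c - 9)/(c^2 - 7*c + 12)

Numerator: -3/c + c/(c - 3) = (c^2 - 3*c + 9)/(c^2 - 3*c)
Denominator: -(c - 1)/c + 3/c = (-c + 4)/c
Divide: ((c^2 - 3*c + 9)/(c^2 - 3*c)) · (c/(-c + 4)) = (-c^2 + 3*c - 9)/(c^2 - 7*c + 12)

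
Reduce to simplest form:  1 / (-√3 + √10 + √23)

(-15*√3 - 5*√23 + 8*√10 + √690)/10

Group as (√10 + √23) - √3; multiply by (√10 + √23) + √3, then rationalise the remaining surd.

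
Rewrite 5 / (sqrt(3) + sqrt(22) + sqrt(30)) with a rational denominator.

(-60*sqrt(55) - 25*sqrt(30) + 55*sqrt(22) + 245*sqrt(3))/239

Group as (sqrt(3) + sqrt(30)) + sqrt(22); multiply by (sqrt(3) + sqrt(30)) - sqrt(22), then rationalise the remaining surd.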